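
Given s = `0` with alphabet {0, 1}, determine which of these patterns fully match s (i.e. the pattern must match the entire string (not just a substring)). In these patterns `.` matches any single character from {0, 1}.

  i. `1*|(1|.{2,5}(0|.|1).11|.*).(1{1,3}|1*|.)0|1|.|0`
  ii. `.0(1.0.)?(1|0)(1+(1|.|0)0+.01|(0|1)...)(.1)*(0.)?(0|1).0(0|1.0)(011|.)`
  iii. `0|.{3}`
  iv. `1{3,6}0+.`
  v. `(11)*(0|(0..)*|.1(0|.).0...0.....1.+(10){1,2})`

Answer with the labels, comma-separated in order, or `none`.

i, iii, v

i → match
ii → no match
iii → match
iv → no match — must start with `1`
v → match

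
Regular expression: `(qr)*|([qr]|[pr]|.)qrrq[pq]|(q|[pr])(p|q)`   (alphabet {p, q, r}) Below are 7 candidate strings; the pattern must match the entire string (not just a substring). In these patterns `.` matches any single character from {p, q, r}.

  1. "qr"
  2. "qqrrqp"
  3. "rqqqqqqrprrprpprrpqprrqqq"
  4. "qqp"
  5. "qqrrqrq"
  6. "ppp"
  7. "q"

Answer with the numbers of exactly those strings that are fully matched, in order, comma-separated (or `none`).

1 → match
2 → match
3 → no match
4 → no match
5 → no match
6 → no match
7 → no match

1, 2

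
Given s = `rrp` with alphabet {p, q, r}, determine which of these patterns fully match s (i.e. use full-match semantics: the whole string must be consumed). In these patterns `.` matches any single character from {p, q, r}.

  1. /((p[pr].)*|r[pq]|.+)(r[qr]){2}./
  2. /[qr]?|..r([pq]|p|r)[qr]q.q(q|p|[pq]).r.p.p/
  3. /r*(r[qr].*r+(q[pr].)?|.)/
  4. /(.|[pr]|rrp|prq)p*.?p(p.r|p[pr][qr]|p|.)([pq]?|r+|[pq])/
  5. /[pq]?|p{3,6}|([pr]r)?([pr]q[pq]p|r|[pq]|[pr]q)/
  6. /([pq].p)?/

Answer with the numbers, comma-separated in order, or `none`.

1 → no match
2 → no match
3 → match
4 → no match
5 → match
6 → no match

3, 5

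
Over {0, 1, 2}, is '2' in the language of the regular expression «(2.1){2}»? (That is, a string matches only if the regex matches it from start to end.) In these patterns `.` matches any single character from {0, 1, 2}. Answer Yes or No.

No

Every match must end with '1', but '2' does not.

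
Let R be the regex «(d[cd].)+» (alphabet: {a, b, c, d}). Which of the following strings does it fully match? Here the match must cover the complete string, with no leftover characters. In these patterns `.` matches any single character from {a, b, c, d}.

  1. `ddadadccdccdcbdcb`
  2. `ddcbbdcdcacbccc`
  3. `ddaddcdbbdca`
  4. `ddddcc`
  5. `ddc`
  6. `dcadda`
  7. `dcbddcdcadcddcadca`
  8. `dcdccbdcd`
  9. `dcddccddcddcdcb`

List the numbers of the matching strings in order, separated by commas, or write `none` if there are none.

1 → no match
2 → no match
3 → no match
4 → match
5 → match
6 → match
7 → match
8 → no match
9 → match

4, 5, 6, 7, 9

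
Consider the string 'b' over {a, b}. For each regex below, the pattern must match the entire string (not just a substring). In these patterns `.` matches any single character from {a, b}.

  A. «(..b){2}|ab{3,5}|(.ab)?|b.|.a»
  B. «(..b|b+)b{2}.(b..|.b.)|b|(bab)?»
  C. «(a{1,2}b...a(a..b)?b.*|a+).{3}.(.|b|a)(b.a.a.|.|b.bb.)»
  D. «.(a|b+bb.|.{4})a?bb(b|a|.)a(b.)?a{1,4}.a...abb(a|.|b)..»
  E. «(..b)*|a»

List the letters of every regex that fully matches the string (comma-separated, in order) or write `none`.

B

A → no match
B → match
C → no match — must start with 'a'
D → no match
E → no match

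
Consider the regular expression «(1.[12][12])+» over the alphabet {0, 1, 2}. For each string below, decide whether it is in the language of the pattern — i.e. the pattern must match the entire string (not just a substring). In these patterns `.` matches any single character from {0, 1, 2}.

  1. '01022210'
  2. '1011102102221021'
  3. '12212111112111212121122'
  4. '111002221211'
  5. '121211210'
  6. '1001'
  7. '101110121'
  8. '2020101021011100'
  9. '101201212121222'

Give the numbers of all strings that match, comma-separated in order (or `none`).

1 → no match — must start with '1'
2 → no match
3 → no match
4 → no match
5 → no match
6 → no match
7 → no match
8 → no match — must start with '1'
9 → no match

none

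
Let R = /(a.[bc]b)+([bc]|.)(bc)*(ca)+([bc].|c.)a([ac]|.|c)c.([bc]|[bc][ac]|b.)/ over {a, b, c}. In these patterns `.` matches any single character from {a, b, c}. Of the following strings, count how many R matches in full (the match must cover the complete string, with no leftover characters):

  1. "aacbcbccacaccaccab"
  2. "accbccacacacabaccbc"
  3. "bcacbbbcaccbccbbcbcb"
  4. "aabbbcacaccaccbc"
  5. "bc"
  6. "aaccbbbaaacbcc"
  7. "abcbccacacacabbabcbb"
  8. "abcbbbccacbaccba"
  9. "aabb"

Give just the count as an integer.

1 → match
2 → no match
3 → no match — must start with "a"
4 → match
5 → no match — must start with "a"
6 → no match
7 → match
8 → no match
9 → no match
Total matched: 3

3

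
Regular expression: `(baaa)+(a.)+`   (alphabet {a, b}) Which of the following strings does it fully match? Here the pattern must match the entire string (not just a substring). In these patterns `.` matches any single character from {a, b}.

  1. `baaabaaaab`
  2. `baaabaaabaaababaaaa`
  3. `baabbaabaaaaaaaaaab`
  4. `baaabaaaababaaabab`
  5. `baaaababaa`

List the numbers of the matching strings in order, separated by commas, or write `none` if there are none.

1. `baaabaaaab` → match
2 → no match
3 → no match — must start with `baaa`
4 → match
5. `baaaababaa` → match

1, 4, 5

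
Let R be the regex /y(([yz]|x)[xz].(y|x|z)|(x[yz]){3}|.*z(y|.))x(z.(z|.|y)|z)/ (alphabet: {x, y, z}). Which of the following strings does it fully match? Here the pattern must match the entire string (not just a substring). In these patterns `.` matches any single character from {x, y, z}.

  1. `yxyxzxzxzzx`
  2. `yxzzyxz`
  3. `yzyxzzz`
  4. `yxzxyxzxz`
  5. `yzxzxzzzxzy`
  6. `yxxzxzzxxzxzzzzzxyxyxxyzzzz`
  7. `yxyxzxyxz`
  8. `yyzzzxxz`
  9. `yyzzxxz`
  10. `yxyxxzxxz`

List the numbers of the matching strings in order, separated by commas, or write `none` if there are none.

1, 2, 3, 4, 7, 8, 9, 10

1 → match
2 → match
3 → match
4 → match
5 → no match
6 → no match
7 → match
8 → match
9 → match
10 → match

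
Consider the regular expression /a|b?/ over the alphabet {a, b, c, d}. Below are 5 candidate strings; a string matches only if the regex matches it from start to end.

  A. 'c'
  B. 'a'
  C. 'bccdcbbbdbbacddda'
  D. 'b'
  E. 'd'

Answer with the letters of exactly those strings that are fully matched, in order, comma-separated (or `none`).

A → no match
B → match
C → no match
D → match
E → no match

B, D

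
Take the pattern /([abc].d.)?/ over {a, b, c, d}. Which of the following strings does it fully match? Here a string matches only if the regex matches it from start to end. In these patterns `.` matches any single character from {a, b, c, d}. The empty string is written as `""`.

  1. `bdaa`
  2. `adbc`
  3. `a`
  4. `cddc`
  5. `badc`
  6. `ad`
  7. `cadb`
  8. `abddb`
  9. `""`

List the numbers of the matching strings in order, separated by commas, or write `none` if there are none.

1 → no match
2 → no match
3 → no match
4 → match
5 → match
6 → no match
7 → match
8 → no match
9 → match

4, 5, 7, 9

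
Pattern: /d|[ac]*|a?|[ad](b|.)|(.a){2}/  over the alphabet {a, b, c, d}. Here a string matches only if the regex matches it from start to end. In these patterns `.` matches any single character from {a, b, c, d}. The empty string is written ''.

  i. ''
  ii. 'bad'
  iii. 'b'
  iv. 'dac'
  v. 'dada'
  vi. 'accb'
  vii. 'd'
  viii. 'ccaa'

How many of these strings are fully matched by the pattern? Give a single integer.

4

i → match
ii → no match
iii → no match
iv → no match
v → match
vi → no match
vii → match
viii → match
Total matched: 4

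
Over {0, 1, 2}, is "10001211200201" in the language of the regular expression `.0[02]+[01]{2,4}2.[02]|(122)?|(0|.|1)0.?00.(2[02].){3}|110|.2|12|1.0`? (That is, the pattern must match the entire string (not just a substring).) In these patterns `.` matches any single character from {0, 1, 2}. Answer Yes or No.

No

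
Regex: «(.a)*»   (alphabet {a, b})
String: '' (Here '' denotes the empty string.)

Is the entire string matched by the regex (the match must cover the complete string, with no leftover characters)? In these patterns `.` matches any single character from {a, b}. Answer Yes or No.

Yes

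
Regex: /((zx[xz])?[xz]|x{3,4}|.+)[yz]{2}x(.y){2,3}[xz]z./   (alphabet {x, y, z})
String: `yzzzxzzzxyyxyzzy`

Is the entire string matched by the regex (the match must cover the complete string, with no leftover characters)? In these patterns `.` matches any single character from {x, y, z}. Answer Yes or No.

Yes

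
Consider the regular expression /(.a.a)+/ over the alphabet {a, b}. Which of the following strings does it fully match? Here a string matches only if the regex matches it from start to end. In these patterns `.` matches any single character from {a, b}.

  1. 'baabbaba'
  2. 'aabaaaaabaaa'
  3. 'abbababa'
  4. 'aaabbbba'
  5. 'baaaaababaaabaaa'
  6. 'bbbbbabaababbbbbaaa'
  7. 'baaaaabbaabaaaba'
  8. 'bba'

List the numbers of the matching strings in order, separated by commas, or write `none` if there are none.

2, 5

1 → no match
2 → match
3 → no match
4 → no match
5 → match
6 → no match
7 → no match
8 → no match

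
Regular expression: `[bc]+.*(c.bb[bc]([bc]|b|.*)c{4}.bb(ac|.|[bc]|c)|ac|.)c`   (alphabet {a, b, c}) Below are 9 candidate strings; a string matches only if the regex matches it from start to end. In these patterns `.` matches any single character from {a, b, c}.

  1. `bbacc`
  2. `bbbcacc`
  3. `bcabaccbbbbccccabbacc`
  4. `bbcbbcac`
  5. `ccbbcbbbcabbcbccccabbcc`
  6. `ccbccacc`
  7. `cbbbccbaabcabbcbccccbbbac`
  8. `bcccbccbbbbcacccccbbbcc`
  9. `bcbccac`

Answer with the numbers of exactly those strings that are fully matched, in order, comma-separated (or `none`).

1, 2, 3, 4, 5, 6, 7, 8, 9

1 → match
2 → match
3 → match
4 → match
5 → match
6 → match
7 → match
8 → match
9 → match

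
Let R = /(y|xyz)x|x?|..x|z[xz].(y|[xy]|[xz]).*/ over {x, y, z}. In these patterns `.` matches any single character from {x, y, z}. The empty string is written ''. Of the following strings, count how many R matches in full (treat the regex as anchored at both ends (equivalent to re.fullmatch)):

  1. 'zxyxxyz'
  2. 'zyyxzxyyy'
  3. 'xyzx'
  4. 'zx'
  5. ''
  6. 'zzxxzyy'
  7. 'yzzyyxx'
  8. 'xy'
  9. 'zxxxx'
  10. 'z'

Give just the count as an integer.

5

1 → match
2 → no match
3 → match
4 → no match
5 → match
6 → match
7 → no match
8 → no match
9 → match
10 → no match
Total matched: 5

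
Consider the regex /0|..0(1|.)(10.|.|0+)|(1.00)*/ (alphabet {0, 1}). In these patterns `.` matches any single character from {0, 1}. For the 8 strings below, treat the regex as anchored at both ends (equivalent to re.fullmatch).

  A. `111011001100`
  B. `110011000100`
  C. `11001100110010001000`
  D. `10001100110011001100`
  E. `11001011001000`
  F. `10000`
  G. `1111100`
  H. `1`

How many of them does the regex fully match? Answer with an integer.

A → no match
B → no match
C → match
D → match
E → no match
F → match
G → no match
H → no match
Total matched: 3

3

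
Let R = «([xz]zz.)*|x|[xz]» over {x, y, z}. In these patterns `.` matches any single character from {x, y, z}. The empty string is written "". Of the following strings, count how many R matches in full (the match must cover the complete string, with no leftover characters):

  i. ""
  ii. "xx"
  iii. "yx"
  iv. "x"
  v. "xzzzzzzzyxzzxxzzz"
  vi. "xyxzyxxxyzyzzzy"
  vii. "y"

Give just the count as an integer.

2

i → match
ii → no match
iii → no match
iv → match
v → no match
vi → no match
vii → no match
Total matched: 2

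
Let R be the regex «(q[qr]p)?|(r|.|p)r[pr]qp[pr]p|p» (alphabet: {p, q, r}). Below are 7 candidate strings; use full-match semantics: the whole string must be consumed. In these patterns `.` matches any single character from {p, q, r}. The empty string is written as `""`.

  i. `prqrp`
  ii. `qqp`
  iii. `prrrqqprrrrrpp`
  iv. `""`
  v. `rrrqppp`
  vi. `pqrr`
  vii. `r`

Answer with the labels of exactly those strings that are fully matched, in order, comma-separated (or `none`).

i. `prqrp` → no match
ii. `qqp` → match
iii → no match
iv. `""` → match
v. `rrrqppp` → match
vi. `pqrr` → no match
vii. `r` → no match

ii, iv, v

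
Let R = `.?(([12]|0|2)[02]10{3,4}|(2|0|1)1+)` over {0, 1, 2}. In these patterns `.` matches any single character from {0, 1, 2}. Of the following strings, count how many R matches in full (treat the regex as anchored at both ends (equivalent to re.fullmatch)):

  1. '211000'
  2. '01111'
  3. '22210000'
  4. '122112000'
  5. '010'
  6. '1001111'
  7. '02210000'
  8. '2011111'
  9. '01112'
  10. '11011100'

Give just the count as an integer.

4

1. '211000' → no match
2. '01111' → match
3. '22210000' → match
4. '122112000' → no match
5. '010' → no match
6. '1001111' → no match
7. '02210000' → match
8. '2011111' → match
9. '01112' → no match
10. '11011100' → no match
Total matched: 4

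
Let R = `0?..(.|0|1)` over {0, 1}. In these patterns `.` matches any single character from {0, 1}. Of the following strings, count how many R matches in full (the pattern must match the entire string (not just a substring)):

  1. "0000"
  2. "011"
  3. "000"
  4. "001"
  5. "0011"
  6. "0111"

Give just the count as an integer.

6

1 → match
2 → match
3 → match
4 → match
5 → match
6 → match
Total matched: 6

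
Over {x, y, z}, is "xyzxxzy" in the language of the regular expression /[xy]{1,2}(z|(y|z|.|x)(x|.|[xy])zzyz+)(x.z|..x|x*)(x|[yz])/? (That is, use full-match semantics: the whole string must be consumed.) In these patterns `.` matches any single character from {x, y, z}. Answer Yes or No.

Yes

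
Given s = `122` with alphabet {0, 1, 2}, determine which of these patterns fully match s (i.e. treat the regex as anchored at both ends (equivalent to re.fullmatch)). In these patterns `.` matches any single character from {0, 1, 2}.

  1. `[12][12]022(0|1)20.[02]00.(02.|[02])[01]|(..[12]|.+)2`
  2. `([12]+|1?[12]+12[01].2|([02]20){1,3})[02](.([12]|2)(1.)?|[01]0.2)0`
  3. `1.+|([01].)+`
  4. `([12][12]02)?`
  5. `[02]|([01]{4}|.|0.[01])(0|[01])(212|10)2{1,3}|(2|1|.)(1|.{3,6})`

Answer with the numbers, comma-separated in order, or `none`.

1 → match
2 → no match — must end with `0`
3 → match
4 → no match
5 → no match

1, 3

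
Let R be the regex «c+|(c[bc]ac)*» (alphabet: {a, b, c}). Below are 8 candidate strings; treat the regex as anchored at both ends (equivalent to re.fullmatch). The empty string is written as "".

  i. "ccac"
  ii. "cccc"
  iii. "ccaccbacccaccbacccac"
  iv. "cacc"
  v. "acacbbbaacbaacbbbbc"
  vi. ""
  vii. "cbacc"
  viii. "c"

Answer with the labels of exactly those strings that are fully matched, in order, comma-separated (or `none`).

i, ii, iii, vi, viii

i → match
ii → match
iii → match
iv → no match
v → no match
vi → match
vii → no match
viii → match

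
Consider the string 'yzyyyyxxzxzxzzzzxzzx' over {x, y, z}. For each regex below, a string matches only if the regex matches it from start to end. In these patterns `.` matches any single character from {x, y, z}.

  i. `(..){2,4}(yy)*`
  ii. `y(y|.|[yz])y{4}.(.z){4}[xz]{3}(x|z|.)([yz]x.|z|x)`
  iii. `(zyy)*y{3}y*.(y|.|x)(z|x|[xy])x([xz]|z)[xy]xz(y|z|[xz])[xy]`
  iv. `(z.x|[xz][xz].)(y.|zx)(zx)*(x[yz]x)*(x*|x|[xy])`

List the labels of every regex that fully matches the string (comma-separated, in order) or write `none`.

ii

i → no match
ii → match
iii → no match
iv → no match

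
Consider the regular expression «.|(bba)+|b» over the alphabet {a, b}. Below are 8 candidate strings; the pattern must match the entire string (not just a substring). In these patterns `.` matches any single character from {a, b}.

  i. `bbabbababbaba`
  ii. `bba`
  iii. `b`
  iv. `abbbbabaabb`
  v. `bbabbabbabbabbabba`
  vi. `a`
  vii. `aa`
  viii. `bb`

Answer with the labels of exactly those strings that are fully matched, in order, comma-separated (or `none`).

ii, iii, v, vi

i → no match
ii → match
iii → match
iv → no match
v → match
vi → match
vii → no match
viii → no match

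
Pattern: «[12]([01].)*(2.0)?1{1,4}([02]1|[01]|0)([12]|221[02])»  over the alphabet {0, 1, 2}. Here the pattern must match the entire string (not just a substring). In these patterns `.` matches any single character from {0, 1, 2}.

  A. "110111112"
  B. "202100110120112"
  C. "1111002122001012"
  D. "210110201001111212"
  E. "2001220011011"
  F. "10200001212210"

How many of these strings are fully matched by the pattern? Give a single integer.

A. "110111112" → match
B → no match
C → match
D → match
E → match
F → match
Total matched: 5

5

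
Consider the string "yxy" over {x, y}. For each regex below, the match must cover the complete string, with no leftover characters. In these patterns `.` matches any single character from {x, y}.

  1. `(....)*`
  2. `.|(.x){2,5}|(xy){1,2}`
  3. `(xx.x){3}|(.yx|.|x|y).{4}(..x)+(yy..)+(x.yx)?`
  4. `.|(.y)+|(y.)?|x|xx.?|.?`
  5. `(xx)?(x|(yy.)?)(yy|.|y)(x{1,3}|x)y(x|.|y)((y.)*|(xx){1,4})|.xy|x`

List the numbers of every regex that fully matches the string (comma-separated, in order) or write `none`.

5

1 → no match
2 → no match
3 → no match
4 → no match
5 → match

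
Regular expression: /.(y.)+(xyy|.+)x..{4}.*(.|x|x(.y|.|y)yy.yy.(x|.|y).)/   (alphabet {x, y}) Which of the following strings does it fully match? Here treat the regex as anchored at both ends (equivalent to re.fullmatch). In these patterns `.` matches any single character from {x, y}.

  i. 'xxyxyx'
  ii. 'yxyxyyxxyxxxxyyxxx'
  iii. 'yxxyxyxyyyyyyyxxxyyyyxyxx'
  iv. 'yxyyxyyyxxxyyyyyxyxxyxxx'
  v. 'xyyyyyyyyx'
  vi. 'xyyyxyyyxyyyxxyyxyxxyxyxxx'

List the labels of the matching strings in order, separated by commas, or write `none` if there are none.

i. 'xxyxyx' → no match
ii → no match
iii → no match
iv → no match
v. 'xyyyyyyyyx' → no match
vi → match

vi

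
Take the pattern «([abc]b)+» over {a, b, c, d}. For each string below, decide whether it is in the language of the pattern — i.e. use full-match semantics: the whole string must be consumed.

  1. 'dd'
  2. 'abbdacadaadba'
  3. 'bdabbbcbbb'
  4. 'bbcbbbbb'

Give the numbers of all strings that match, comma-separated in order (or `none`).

4

1 → no match — must end with 'b'
2 → no match — must end with 'b'
3 → no match
4 → match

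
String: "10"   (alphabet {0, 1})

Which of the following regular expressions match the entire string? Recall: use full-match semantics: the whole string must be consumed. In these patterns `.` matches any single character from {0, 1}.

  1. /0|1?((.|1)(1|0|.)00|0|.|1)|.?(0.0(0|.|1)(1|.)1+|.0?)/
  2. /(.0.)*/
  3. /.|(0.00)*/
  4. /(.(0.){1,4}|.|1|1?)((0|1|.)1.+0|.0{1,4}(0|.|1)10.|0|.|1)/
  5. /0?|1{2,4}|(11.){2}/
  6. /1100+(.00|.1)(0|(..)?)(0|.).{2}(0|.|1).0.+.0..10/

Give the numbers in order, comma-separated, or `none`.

1, 4

1 → match
2 → no match
3 → no match
4 → match
5 → no match
6 → no match — must start with "1100"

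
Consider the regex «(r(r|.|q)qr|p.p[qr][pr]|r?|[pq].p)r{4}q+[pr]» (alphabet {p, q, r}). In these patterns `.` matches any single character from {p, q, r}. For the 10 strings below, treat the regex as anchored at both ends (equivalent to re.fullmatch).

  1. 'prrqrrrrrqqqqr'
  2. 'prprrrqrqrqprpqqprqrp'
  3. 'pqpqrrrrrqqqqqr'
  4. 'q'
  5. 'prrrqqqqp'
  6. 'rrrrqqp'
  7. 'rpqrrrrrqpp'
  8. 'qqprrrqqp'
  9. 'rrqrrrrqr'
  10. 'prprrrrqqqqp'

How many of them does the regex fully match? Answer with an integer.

1 → no match
2 → no match
3 → match
4 → no match
5 → no match
6 → match
7 → no match
8 → no match
9 → no match
10 → match
Total matched: 3

3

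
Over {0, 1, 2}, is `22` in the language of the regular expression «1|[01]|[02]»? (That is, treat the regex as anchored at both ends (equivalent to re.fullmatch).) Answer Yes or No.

No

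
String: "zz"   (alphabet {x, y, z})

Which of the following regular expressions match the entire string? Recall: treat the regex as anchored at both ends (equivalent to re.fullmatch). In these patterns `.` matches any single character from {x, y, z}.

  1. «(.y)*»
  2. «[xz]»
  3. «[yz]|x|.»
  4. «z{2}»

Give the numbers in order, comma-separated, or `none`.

1 → no match
2 → no match
3 → no match
4 → match

4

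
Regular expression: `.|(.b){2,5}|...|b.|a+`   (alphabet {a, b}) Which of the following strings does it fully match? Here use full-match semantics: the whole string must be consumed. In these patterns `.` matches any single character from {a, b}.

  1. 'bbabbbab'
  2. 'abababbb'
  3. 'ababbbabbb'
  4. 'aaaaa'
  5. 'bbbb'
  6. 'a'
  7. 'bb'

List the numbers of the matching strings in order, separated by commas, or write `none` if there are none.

1 → match
2 → match
3 → match
4 → match
5 → match
6 → match
7 → match

1, 2, 3, 4, 5, 6, 7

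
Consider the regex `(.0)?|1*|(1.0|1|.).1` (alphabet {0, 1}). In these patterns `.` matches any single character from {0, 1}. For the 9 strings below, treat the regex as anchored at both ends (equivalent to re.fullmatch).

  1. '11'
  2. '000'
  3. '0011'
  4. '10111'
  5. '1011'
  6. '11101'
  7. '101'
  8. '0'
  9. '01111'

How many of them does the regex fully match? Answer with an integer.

2

1 → match
2 → no match
3 → no match
4 → no match
5 → no match
6 → no match
7 → match
8 → no match
9 → no match
Total matched: 2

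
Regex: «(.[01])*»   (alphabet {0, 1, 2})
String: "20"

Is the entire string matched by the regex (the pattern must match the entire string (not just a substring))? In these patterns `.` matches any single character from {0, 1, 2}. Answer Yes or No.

Yes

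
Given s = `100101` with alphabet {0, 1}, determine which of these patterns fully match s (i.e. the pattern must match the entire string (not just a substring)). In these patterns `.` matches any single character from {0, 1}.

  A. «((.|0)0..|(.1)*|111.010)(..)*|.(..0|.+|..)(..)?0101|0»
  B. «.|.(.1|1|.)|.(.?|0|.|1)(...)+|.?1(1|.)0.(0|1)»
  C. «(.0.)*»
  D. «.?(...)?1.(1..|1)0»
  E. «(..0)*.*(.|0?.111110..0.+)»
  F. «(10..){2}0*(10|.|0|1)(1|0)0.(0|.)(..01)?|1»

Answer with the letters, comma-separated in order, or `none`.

A, C, E

A → match
B → no match
C → match
D → no match — must end with `0`
E → match
F → no match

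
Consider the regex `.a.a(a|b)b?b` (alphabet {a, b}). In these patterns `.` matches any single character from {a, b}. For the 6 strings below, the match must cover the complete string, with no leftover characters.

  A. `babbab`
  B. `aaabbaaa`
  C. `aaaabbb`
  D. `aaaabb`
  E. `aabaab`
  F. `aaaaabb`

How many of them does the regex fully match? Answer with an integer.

4

A → no match
B → no match — must end with `b`
C → match
D → match
E → match
F → match
Total matched: 4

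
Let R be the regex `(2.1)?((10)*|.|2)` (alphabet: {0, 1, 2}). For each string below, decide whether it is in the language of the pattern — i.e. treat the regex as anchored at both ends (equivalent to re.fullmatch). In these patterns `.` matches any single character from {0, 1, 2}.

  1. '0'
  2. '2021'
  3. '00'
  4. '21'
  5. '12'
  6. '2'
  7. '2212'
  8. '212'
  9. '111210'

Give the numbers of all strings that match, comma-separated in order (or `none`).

1, 6, 7

1 → match
2 → no match
3 → no match
4 → no match
5 → no match
6 → match
7 → match
8 → no match
9 → no match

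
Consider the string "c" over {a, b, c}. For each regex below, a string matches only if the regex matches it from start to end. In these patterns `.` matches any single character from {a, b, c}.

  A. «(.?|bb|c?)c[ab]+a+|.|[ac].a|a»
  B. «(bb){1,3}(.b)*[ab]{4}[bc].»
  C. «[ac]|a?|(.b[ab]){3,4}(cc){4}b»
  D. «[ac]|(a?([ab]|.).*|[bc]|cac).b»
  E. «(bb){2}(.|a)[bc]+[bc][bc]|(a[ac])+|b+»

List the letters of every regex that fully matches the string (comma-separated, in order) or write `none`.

A → match
B → no match — must start with "bb"
C → match
D → match
E → no match

A, C, D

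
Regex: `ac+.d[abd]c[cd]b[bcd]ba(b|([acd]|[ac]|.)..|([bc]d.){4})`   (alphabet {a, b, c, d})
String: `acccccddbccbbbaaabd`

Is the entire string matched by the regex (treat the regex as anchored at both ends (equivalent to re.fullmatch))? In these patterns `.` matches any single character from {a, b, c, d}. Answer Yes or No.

No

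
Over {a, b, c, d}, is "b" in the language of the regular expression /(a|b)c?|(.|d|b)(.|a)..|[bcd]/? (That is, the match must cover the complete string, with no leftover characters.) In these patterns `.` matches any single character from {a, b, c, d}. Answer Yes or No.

Yes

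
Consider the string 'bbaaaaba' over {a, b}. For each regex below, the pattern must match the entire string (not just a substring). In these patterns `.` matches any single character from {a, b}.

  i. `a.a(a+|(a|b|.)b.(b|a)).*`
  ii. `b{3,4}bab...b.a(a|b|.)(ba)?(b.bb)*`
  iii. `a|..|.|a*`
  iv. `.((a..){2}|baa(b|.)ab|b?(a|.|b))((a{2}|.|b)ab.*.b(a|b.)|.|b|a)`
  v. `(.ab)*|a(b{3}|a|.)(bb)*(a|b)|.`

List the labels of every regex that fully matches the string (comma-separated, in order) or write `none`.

i → no match — must start with 'a'
ii → no match
iii → no match
iv → match
v → no match

iv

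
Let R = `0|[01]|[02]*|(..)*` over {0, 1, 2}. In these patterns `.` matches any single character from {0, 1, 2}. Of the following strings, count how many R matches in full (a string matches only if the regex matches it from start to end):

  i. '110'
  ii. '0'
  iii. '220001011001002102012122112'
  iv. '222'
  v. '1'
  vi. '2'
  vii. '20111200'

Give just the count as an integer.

i → no match
ii → match
iii → no match
iv → match
v → match
vi → match
vii → match
Total matched: 5

5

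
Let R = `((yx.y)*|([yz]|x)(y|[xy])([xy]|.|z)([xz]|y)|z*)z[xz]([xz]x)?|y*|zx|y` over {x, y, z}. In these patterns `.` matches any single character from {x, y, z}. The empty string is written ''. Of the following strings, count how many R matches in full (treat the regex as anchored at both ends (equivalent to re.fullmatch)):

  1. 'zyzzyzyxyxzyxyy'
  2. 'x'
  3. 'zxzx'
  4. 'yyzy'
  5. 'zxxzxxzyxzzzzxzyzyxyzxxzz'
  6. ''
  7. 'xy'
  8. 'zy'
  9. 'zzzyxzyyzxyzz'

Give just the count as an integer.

1 → no match
2 → no match
3 → match
4 → no match
5 → no match
6 → match
7 → no match
8 → no match
9 → no match
Total matched: 2

2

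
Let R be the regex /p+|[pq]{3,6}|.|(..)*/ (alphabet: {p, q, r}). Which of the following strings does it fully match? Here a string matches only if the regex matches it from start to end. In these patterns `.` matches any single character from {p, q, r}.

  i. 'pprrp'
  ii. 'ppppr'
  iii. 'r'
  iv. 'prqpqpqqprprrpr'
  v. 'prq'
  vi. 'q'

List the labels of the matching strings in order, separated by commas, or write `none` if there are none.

i → no match
ii → no match
iii → match
iv → no match
v → no match
vi → match

iii, vi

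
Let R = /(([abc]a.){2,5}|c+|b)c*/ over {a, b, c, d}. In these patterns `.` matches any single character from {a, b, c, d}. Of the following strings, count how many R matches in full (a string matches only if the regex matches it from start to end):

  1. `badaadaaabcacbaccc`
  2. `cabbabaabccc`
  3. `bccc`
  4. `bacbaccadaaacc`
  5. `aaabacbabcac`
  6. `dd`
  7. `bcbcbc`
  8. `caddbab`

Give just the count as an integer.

1 → no match
2 → match
3 → match
4 → match
5 → match
6 → no match
7 → no match
8 → no match
Total matched: 4

4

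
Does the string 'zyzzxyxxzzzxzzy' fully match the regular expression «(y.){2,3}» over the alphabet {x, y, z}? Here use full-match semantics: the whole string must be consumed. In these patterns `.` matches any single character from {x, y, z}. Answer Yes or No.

Every match must start with 'y', but 'zyzzxyxxzzzxzzy' does not.

No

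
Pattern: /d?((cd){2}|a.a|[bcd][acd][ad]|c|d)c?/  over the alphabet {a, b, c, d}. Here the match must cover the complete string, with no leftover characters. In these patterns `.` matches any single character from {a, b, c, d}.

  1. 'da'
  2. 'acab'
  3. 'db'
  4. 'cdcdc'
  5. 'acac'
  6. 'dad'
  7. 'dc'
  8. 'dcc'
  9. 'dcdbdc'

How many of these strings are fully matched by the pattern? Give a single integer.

5

1 → no match
2 → no match
3 → no match
4 → match
5 → match
6 → match
7 → match
8 → match
9 → no match
Total matched: 5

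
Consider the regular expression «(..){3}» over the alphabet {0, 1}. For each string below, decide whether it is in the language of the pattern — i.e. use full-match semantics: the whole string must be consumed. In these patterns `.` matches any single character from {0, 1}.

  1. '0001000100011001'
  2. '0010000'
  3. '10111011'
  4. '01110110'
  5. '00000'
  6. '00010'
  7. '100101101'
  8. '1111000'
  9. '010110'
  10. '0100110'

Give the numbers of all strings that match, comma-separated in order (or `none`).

9

1 → no match
2 → no match
3 → no match
4 → no match
5 → no match
6 → no match
7 → no match
8 → no match
9 → match
10 → no match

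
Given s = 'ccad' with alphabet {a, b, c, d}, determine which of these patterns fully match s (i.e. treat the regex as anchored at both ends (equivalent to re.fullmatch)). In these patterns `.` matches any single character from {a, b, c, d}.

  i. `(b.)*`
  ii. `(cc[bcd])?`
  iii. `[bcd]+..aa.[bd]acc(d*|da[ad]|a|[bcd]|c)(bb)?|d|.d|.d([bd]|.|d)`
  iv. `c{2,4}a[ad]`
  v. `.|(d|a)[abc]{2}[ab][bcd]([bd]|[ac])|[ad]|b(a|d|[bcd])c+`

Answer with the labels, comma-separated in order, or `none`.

iv

i → no match
ii → no match
iii → no match
iv → match
v → no match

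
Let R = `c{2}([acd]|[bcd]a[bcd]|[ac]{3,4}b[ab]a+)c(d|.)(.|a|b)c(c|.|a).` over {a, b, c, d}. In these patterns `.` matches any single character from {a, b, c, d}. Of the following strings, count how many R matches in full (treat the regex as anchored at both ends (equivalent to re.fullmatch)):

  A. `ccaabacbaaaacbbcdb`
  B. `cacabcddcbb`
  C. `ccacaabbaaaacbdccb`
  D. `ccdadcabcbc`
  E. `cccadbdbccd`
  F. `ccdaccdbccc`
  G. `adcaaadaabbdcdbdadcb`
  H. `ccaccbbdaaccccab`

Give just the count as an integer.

3

A → no match
B. `cacabcddcbb` → no match
C → match
D. `ccdadcabcbc` → match
E. `cccadbdbccd` → no match
F. `ccdaccdbccc` → match
G → no match — must start with `c`
H → no match
Total matched: 3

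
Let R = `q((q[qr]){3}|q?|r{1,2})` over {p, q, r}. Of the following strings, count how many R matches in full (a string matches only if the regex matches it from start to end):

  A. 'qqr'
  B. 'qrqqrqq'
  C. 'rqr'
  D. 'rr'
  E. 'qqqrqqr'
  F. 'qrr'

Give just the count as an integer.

1

A → no match
B → no match
C → no match — must start with 'q'
D → no match — must start with 'q'
E → no match
F → match
Total matched: 1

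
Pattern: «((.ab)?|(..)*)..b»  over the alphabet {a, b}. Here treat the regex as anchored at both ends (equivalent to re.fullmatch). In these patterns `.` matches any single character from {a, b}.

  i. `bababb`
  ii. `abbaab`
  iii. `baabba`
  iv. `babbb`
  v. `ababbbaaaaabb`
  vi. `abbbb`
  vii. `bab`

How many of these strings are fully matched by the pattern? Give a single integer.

i → match
ii → no match
iii → no match — must end with `b`
iv → match
v → match
vi → match
vii → match
Total matched: 5

5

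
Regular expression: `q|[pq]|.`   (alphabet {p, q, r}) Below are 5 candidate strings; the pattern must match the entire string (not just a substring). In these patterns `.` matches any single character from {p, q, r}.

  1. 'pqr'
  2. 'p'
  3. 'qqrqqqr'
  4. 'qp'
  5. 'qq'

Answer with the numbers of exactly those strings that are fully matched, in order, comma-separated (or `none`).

1. 'pqr' → no match
2. 'p' → match
3. 'qqrqqqr' → no match
4. 'qp' → no match
5. 'qq' → no match

2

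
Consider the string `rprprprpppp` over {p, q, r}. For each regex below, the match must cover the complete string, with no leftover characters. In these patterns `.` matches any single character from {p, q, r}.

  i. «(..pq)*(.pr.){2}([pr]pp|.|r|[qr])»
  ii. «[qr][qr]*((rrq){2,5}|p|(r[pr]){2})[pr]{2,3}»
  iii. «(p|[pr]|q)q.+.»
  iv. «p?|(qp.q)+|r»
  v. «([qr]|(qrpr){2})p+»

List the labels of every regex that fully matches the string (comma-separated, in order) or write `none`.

i → match
ii → no match
iii → no match
iv → no match
v → no match

i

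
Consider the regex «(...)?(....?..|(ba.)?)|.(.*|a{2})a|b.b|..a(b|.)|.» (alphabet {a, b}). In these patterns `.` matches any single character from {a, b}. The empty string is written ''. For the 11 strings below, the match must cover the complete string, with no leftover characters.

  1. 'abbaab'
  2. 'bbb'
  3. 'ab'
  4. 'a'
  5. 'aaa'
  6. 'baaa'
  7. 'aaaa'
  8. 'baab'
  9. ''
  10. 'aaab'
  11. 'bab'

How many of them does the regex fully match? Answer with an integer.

1 → match
2 → match
3 → no match
4 → match
5 → match
6 → match
7 → match
8 → match
9 → match
10 → match
11 → match
Total matched: 10

10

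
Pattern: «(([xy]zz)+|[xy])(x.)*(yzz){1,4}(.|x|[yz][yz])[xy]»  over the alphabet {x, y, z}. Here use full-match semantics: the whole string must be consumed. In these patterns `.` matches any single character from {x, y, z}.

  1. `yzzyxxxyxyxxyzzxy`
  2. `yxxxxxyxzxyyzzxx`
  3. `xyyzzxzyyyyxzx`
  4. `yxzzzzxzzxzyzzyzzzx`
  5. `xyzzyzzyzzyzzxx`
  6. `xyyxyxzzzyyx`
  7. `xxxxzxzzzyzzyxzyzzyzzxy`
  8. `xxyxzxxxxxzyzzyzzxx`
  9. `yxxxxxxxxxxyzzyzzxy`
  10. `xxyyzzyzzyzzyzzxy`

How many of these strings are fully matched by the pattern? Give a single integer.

5

1 → no match
2 → match
3 → no match
4 → no match
5 → match
6 → no match
7 → no match
8 → match
9 → match
10 → match
Total matched: 5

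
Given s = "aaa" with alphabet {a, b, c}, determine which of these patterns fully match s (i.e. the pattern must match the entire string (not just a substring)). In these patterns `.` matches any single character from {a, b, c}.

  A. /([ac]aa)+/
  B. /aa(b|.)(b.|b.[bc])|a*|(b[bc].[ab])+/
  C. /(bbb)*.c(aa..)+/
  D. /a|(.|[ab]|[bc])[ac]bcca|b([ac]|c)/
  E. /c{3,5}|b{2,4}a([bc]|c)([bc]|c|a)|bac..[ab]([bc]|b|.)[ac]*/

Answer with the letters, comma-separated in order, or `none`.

A, B

A → match
B → match
C → no match
D → no match
E → no match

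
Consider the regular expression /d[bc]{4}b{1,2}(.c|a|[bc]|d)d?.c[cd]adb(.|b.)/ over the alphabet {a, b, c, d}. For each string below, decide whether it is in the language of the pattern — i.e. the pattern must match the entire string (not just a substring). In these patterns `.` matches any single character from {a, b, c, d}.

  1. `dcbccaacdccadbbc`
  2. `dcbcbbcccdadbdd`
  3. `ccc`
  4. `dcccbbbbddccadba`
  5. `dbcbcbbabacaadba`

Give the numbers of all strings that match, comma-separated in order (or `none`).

1 → no match
2 → no match
3 → no match — must start with `d`
4 → match
5 → no match

4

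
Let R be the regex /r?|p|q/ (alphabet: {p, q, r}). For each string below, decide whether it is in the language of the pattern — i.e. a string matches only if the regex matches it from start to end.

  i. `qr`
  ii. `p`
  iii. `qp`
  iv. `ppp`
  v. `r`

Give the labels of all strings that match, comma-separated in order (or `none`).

ii, v

i → no match
ii → match
iii → no match
iv → no match
v → match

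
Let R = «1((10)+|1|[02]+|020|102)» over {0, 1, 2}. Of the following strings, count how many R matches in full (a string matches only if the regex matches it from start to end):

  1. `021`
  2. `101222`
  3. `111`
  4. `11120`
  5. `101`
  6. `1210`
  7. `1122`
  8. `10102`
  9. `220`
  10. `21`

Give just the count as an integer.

1 → no match — must start with `1`
2 → no match
3 → no match
4 → no match
5 → no match
6 → no match
7 → no match
8 → no match
9 → no match — must start with `1`
10 → no match — must start with `1`
Total matched: 0

0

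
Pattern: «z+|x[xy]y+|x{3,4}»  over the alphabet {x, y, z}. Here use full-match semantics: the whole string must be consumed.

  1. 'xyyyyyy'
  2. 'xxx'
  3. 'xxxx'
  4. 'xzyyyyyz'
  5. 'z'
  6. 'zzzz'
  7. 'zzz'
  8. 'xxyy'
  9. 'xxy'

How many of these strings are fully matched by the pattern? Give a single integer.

1 → match
2 → match
3 → match
4 → no match
5 → match
6 → match
7 → match
8 → match
9 → match
Total matched: 8

8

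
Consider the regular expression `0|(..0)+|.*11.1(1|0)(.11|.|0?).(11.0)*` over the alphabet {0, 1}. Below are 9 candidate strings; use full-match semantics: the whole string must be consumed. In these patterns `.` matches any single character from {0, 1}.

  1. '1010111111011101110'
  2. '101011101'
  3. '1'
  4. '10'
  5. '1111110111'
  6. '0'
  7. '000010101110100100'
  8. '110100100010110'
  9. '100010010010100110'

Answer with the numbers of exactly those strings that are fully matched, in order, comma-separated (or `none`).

1 → match
2 → no match
3 → no match
4 → no match
5 → match
6 → match
7 → no match
8 → match
9 → match

1, 5, 6, 8, 9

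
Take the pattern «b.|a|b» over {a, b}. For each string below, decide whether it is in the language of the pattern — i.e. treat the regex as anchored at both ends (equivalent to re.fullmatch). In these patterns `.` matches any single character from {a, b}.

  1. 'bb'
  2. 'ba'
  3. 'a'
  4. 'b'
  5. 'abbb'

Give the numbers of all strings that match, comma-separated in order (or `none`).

1, 2, 3, 4

1 → match
2 → match
3 → match
4 → match
5 → no match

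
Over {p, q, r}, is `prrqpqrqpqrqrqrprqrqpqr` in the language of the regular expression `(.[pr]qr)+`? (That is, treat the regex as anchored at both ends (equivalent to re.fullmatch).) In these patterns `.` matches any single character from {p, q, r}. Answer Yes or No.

No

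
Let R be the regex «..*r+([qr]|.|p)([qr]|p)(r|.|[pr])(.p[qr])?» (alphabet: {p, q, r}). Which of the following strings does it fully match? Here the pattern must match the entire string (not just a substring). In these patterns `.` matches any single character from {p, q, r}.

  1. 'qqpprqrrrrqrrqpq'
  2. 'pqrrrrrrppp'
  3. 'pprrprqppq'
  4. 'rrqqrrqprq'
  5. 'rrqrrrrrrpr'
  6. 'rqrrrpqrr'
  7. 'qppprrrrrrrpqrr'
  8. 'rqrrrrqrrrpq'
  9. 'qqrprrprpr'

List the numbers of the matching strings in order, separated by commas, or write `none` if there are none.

1, 2, 3, 5, 8

1 → match
2 → match
3 → match
4 → no match
5 → match
6 → no match
7 → no match
8 → match
9 → no match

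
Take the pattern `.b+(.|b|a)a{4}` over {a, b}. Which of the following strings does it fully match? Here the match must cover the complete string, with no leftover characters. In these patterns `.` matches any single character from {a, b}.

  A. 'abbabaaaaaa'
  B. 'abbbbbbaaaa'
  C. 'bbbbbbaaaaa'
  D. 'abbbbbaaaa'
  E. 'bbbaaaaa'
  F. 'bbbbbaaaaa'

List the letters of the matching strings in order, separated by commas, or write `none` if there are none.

A. 'abbabaaaaaa' → no match
B. 'abbbbbbaaaa' → match
C. 'bbbbbbaaaaa' → match
D. 'abbbbbaaaa' → match
E. 'bbbaaaaa' → match
F. 'bbbbbaaaaa' → match

B, C, D, E, F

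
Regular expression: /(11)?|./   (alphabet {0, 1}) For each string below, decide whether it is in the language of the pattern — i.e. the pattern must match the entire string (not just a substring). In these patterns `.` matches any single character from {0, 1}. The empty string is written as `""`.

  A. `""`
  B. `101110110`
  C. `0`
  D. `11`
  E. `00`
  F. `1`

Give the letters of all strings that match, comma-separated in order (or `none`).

A → match
B → no match
C → match
D → match
E → no match
F → match

A, C, D, F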